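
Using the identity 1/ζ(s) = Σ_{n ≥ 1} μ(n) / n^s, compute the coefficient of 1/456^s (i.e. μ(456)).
μ(456) = 0

Factor n = 456 = 2^3 · 3 · 19. μ(n) = 0 if any exponent ≥ 2 (not squarefree); otherwise μ(n) = (−1)^{ω(n)} where ω(n) is the number of distinct prime factors. Applying: μ(456) = 0.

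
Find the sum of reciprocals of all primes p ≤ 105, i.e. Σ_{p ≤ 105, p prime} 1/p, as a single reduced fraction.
Σ 1/p = 43710588286712969019768170103664304877397/23984823528925228172706521638692258396210

π(105) = 27, so the primes ≤ 105 are [2, 3, 5, 7, 11, 13, 17, 19, 23, 29, 31, 37, 41, 43, 47, 53, 59, 61, 67, 71, 73, 79, 83, 89, 97, 101, 103]. Summing 1/p over these primes: 43710588286712969019768170103664304877397/23984823528925228172706521638692258396210 ≈ 1.8224. Mertens estimate ln ln(105) + 0.2615 ≈ 1.7992.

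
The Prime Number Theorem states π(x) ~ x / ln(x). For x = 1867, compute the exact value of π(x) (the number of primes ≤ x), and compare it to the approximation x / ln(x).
π(1867) = 285;  x/ln(x) ≈ 247.87;  relative error ≈ 13.03%.

Directly count primes up to 1867: π(1867) = 285. The PNT approximation gives 1867/ln(1867) ≈ 1867/7.53209 ≈ 247.87. Relative error (π(x) − x/ln(x)) / π(x) ≈ 13.03%; the approximation is known to undercount slightly (Li(x) is a better estimate).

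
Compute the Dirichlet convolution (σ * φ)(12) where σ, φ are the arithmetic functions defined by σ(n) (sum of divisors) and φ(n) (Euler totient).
(σ * φ)(12) = 72

Divisors of 12: [1, 2, 3, 4, 6, 12]. For each d | 12:
  d = 1: σ(1) · φ(12/1) = 1 · 4 = 4
  d = 2: σ(2) · φ(12/2) = 3 · 2 = 6
  d = 3: σ(3) · φ(12/3) = 4 · 2 = 8
  d = 4: σ(4) · φ(12/4) = 7 · 2 = 14
  d = 6: σ(6) · φ(12/6) = 12 · 1 = 12
  d = 12: σ(12) · φ(12/12) = 28 · 1 = 28
Summing: (σ * φ)(12) = 4 + 6 + 8 + 14 + 12 + 28 = 72.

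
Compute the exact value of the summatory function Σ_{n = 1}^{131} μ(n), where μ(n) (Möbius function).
Σ_{n ≤ 131} μ(n) = -3

Compute μ(n) for each 1 ≤ n ≤ 131: μ(1) = 1, μ(2) = -1, μ(3) = -1, μ(4) = 0, μ(5) = -1, μ(6) = 1, μ(7) = -1, μ(8) = 0, μ(9) = 0, μ(10) = 1, μ(11) = -1, μ(12) = 0, μ(13) = -1, μ(14) = 1, μ(15) = 1, μ(16) = 0, μ(17) = -1, μ(18) = 0, μ(19) = -1, μ(20) = 0, μ(21) = 1, μ(22) = 1, μ(23) = -1, μ(24) = 0, μ(25) = 0, μ(26) = 1, μ(27) = 0, μ(28) = 0, μ(29) = -1, μ(30) = -1, μ(31) = -1, μ(32) = 0, μ(33) = 1, μ(34) = 1, μ(35) = 1, μ(36) = 0, μ(37) = -1, μ(38) = 1, μ(39) = 1, μ(40) = 0, μ(41) = -1, μ(42) = -1, μ(43) = -1, μ(44) = 0, μ(45) = 0, μ(46) = 1, μ(47) = -1, μ(48) = 0, μ(49) = 0, μ(50) = 0, μ(51) = 1, μ(52) = 0, μ(53) = -1, μ(54) = 0, μ(55) = 1, μ(56) = 0, μ(57) = 1, μ(58) = 1, μ(59) = -1, μ(60) = 0, μ(61) = -1, μ(62) = 1, μ(63) = 0, μ(64) = 0, μ(65) = 1, μ(66) = -1, μ(67) = -1, μ(68) = 0, μ(69) = 1, μ(70) = -1, μ(71) = -1, μ(72) = 0, μ(73) = -1, μ(74) = 1, μ(75) = 0, μ(76) = 0, μ(77) = 1, μ(78) = -1, μ(79) = -1, μ(80) = 0, μ(81) = 0, μ(82) = 1, μ(83) = -1, μ(84) = 0, μ(85) = 1, μ(86) = 1, μ(87) = 1, μ(88) = 0, μ(89) = -1, μ(90) = 0, μ(91) = 1, μ(92) = 0, μ(93) = 1, μ(94) = 1, μ(95) = 1, μ(96) = 0, μ(97) = -1, μ(98) = 0, μ(99) = 0, μ(100) = 0, μ(101) = -1, μ(102) = -1, μ(103) = -1, μ(104) = 0, μ(105) = -1, μ(106) = 1, μ(107) = -1, μ(108) = 0, μ(109) = -1, μ(110) = -1, μ(111) = 1, μ(112) = 0, μ(113) = -1, μ(114) = -1, μ(115) = 1, μ(116) = 0, μ(117) = 0, μ(118) = 1, μ(119) = 1, μ(120) = 0, μ(121) = 0, μ(122) = 1, μ(123) = 1, μ(124) = 0, μ(125) = 0, μ(126) = 0, μ(127) = -1, μ(128) = 0, μ(129) = 1, μ(130) = -1, μ(131) = -1. Summing all 131 values: -3. (Mertens function M(x) = Σ_{n ≤ x} μ(n); on average M(x) should be small (PNT ⟺ M(x) = o(x)).)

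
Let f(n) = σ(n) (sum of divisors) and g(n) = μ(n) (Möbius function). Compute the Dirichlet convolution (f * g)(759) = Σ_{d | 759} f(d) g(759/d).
(σ * μ)(759) = 759

Divisors of 759: [1, 3, 11, 23, 33, 69, 253, 759]. For each d | 759:
  d = 1: σ(1) · μ(759/1) = 1 · -1 = -1
  d = 3: σ(3) · μ(759/3) = 4 · 1 = 4
  d = 11: σ(11) · μ(759/11) = 12 · 1 = 12
  d = 23: σ(23) · μ(759/23) = 24 · 1 = 24
  d = 33: σ(33) · μ(759/33) = 48 · -1 = -48
  d = 69: σ(69) · μ(759/69) = 96 · -1 = -96
  d = 253: σ(253) · μ(759/253) = 288 · -1 = -288
  d = 759: σ(759) · μ(759/759) = 1152 · 1 = 1152
Summing: (σ * μ)(759) = -1 + 4 + 12 + 24 + -48 + -96 + -288 + 1152 = 759.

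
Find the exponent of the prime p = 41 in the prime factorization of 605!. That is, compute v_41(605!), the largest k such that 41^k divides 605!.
v_41(605!) = 14

Legendre's formula: v_p(n!) = Σ_{k ≥ 1} ⌊n / p^k⌋. For p = 41, n = 605, the terms are:
  ⌊605/41^1⌋ = ⌊605/41⌋ = 14
(the next term ⌊605/41^2⌋ = 0, terminating the sum). Summing: v_41(605!) = 14 = 14.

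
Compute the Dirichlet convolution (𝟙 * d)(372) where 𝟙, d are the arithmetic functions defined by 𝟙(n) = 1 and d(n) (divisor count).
(𝟙 * d)(372) = 54

Divisors of 372: [1, 2, 3, 4, 6, 12, 31, 62, 93, 124, 186, 372]. For each d | 372:
  d = 1: 𝟙(1) · d(372/1) = 1 · 12 = 12
  d = 2: 𝟙(2) · d(372/2) = 1 · 8 = 8
  d = 3: 𝟙(3) · d(372/3) = 1 · 6 = 6
  d = 4: 𝟙(4) · d(372/4) = 1 · 4 = 4
  d = 6: 𝟙(6) · d(372/6) = 1 · 4 = 4
  d = 12: 𝟙(12) · d(372/12) = 1 · 2 = 2
  d = 31: 𝟙(31) · d(372/31) = 1 · 6 = 6
  d = 62: 𝟙(62) · d(372/62) = 1 · 4 = 4
  d = 93: 𝟙(93) · d(372/93) = 1 · 3 = 3
  d = 124: 𝟙(124) · d(372/124) = 1 · 2 = 2
  d = 186: 𝟙(186) · d(372/186) = 1 · 2 = 2
  d = 372: 𝟙(372) · d(372/372) = 1 · 1 = 1
Summing: (𝟙 * d)(372) = 12 + 8 + 6 + 4 + 4 + 2 + 6 + 4 + 3 + 2 + 2 + 1 = 54.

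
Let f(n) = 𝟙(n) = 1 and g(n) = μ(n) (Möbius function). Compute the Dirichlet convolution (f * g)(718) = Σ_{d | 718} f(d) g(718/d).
(𝟙 * μ)(718) = 0

Divisors of 718: [1, 2, 359, 718]. For each d | 718:
  d = 1: 𝟙(1) · μ(718/1) = 1 · 1 = 1
  d = 2: 𝟙(2) · μ(718/2) = 1 · -1 = -1
  d = 359: 𝟙(359) · μ(718/359) = 1 · -1 = -1
  d = 718: 𝟙(718) · μ(718/718) = 1 · 1 = 1
Summing: (𝟙 * μ)(718) = 1 + -1 + -1 + 1 = 0.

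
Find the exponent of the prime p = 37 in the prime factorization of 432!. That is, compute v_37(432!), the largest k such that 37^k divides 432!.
v_37(432!) = 11

Legendre's formula: v_p(n!) = Σ_{k ≥ 1} ⌊n / p^k⌋. For p = 37, n = 432, the terms are:
  ⌊432/37^1⌋ = ⌊432/37⌋ = 11
(the next term ⌊432/37^2⌋ = 0, terminating the sum). Summing: v_37(432!) = 11 = 11.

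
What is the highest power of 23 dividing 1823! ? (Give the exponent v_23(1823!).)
v_23(1823!) = 82

Legendre's formula: v_p(n!) = Σ_{k ≥ 1} ⌊n / p^k⌋. For p = 23, n = 1823, the terms are:
  ⌊1823/23^1⌋ = ⌊1823/23⌋ = 79
  ⌊1823/23^2⌋ = ⌊1823/529⌋ = 3
(the next term ⌊1823/23^3⌋ = 0, terminating the sum). Summing: v_23(1823!) = 79 + 3 = 82.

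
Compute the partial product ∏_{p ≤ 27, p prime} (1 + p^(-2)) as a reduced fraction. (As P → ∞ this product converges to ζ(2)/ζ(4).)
∏ = 3394003400000/2252055594789

The primes p ≤ 27 are [2, 3, 5, 7, 11, 13, 17, 19, 23]. For each, (1 + 1/p^2) = (p^2 + 1)/p^2. Multiplying these fractions over p ∈ [2, 3, 5, 7, 11, 13, 17, 19, 23] gives 3394003400000/2252055594789. (In the limit P → ∞ this tends to ζ(2)/ζ(4).)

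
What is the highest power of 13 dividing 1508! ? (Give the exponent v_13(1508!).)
v_13(1508!) = 124

Legendre's formula: v_p(n!) = Σ_{k ≥ 1} ⌊n / p^k⌋. For p = 13, n = 1508, the terms are:
  ⌊1508/13^1⌋ = ⌊1508/13⌋ = 116
  ⌊1508/13^2⌋ = ⌊1508/169⌋ = 8
(the next term ⌊1508/13^3⌋ = 0, terminating the sum). Summing: v_13(1508!) = 116 + 8 = 124.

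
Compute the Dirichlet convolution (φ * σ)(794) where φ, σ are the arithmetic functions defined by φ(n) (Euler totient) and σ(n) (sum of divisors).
(φ * σ)(794) = 3176

Divisors of 794: [1, 2, 397, 794]. For each d | 794:
  d = 1: φ(1) · σ(794/1) = 1 · 1194 = 1194
  d = 2: φ(2) · σ(794/2) = 1 · 398 = 398
  d = 397: φ(397) · σ(794/397) = 396 · 3 = 1188
  d = 794: φ(794) · σ(794/794) = 396 · 1 = 396
Summing: (φ * σ)(794) = 1194 + 398 + 1188 + 396 = 3176.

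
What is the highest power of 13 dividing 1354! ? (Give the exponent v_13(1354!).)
v_13(1354!) = 112

Legendre's formula: v_p(n!) = Σ_{k ≥ 1} ⌊n / p^k⌋. For p = 13, n = 1354, the terms are:
  ⌊1354/13^1⌋ = ⌊1354/13⌋ = 104
  ⌊1354/13^2⌋ = ⌊1354/169⌋ = 8
(the next term ⌊1354/13^3⌋ = 0, terminating the sum). Summing: v_13(1354!) = 104 + 8 = 112.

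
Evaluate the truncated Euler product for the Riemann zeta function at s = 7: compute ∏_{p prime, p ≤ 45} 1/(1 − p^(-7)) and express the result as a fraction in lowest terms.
∏ = 45646702807467713699372033067809267220048714619200580949120845685181752370766160993819090186875/45268741527906747399557358241617585589782139439825822687873840391576296184501153303048882388992

The primes p ≤ 45 are [2, 3, 5, 7, 11, 13, 17, 19, 23, 29, 31, 37, 41, 43]. For each prime, (1 − 1/p^7)^(-1) = p^7 / (p^7 − 1). The product is (1 − 1/2^7)^(-1), (1 − 1/3^7)^(-1), (1 − 1/5^7)^(-1), (1 − 1/7^7)^(-1), (1 − 1/11^7)^(-1), (1 − 1/13^7)^(-1), (1 − 1/17^7)^(-1), (1 − 1/19^7)^(-1), (1 − 1/23^7)^(-1), (1 − 1/29^7)^(-1), (1 − 1/31^7)^(-1), (1 − 1/37^7)^(-1), (1 − 1/41^7)^(-1), (1 − 1/43^7)^(-1) = ∏ p^7 / (p^7 − 1) = 45646702807467713699372033067809267220048714619200580949120845685181752370766160993819090186875/45268741527906747399557358241617585589782139439825822687873840391576296184501153303048882388992.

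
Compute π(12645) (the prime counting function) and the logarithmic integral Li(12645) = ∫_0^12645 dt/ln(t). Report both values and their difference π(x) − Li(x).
π(12645) = 1510;  Li(12645) ≈ 1529.58;  π(x) − Li(x) ≈ -19.58.

Direct count of primes ≤ 12645 gives π(12645) = 1510. Numerical evaluation of the logarithmic integral gives Li(12645) ≈ 1529.58. The difference π(x) − Li(x) ≈ -19.58 is typically negative for small/moderate x (Li(x) overestimates), though Littlewood's theorem shows this sign changes infinitely often.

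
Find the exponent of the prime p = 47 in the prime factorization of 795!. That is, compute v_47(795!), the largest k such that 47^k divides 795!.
v_47(795!) = 16

Legendre's formula: v_p(n!) = Σ_{k ≥ 1} ⌊n / p^k⌋. For p = 47, n = 795, the terms are:
  ⌊795/47^1⌋ = ⌊795/47⌋ = 16
(the next term ⌊795/47^2⌋ = 0, terminating the sum). Summing: v_47(795!) = 16 = 16.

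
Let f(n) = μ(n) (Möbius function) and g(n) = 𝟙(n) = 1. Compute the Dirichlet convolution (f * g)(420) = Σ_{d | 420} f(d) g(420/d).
(μ * 𝟙)(420) = 0

Divisors of 420: [1, 2, 3, 4, 5, 6, 7, 10, 12, 14, 15, 20, 21, 28, 30, 35, 42, 60, 70, 84, 105, 140, 210, 420]. For each d | 420:
  d = 1: μ(1) · 𝟙(420/1) = 1 · 1 = 1
  d = 2: μ(2) · 𝟙(420/2) = -1 · 1 = -1
  d = 3: μ(3) · 𝟙(420/3) = -1 · 1 = -1
  d = 4: μ(4) · 𝟙(420/4) = 0 · 1 = 0
  d = 5: μ(5) · 𝟙(420/5) = -1 · 1 = -1
  d = 6: μ(6) · 𝟙(420/6) = 1 · 1 = 1
  d = 7: μ(7) · 𝟙(420/7) = -1 · 1 = -1
  d = 10: μ(10) · 𝟙(420/10) = 1 · 1 = 1
  d = 12: μ(12) · 𝟙(420/12) = 0 · 1 = 0
  d = 14: μ(14) · 𝟙(420/14) = 1 · 1 = 1
  d = 15: μ(15) · 𝟙(420/15) = 1 · 1 = 1
  d = 20: μ(20) · 𝟙(420/20) = 0 · 1 = 0
  d = 21: μ(21) · 𝟙(420/21) = 1 · 1 = 1
  d = 28: μ(28) · 𝟙(420/28) = 0 · 1 = 0
  d = 30: μ(30) · 𝟙(420/30) = -1 · 1 = -1
  d = 35: μ(35) · 𝟙(420/35) = 1 · 1 = 1
  d = 42: μ(42) · 𝟙(420/42) = -1 · 1 = -1
  d = 60: μ(60) · 𝟙(420/60) = 0 · 1 = 0
  d = 70: μ(70) · 𝟙(420/70) = -1 · 1 = -1
  d = 84: μ(84) · 𝟙(420/84) = 0 · 1 = 0
  d = 105: μ(105) · 𝟙(420/105) = -1 · 1 = -1
  d = 140: μ(140) · 𝟙(420/140) = 0 · 1 = 0
  d = 210: μ(210) · 𝟙(420/210) = 1 · 1 = 1
  d = 420: μ(420) · 𝟙(420/420) = 0 · 1 = 0
Summing: (μ * 𝟙)(420) = 1 + -1 + -1 + 0 + -1 + 1 + -1 + 1 + 0 + 1 + 1 + 0 + 1 + 0 + -1 + 1 + -1 + 0 + -1 + 0 + -1 + 0 + 1 + 0 = 0.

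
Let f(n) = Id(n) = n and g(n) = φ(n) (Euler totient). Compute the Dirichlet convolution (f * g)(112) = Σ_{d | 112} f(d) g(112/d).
(Id * φ)(112) = 624

Divisors of 112: [1, 2, 4, 7, 8, 14, 16, 28, 56, 112]. For each d | 112:
  d = 1: Id(1) · φ(112/1) = 1 · 48 = 48
  d = 2: Id(2) · φ(112/2) = 2 · 24 = 48
  d = 4: Id(4) · φ(112/4) = 4 · 12 = 48
  d = 7: Id(7) · φ(112/7) = 7 · 8 = 56
  d = 8: Id(8) · φ(112/8) = 8 · 6 = 48
  d = 14: Id(14) · φ(112/14) = 14 · 4 = 56
  d = 16: Id(16) · φ(112/16) = 16 · 6 = 96
  d = 28: Id(28) · φ(112/28) = 28 · 2 = 56
  d = 56: Id(56) · φ(112/56) = 56 · 1 = 56
  d = 112: Id(112) · φ(112/112) = 112 · 1 = 112
Summing: (Id * φ)(112) = 48 + 48 + 48 + 56 + 48 + 56 + 96 + 56 + 56 + 112 = 624.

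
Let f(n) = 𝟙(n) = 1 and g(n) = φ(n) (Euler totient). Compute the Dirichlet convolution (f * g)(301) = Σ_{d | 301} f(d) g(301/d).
(𝟙 * φ)(301) = 301

Divisors of 301: [1, 7, 43, 301]. For each d | 301:
  d = 1: 𝟙(1) · φ(301/1) = 1 · 252 = 252
  d = 7: 𝟙(7) · φ(301/7) = 1 · 42 = 42
  d = 43: 𝟙(43) · φ(301/43) = 1 · 6 = 6
  d = 301: 𝟙(301) · φ(301/301) = 1 · 1 = 1
Summing: (𝟙 * φ)(301) = 252 + 42 + 6 + 1 = 301.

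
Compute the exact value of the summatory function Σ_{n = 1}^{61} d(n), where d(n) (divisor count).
Σ_{n ≤ 61} d(n) = 263

Compute d(n) for each 1 ≤ n ≤ 61: d(1) = 1, d(2) = 2, d(3) = 2, d(4) = 3, d(5) = 2, d(6) = 4, d(7) = 2, d(8) = 4, d(9) = 3, d(10) = 4, d(11) = 2, d(12) = 6, d(13) = 2, d(14) = 4, d(15) = 4, d(16) = 5, d(17) = 2, d(18) = 6, d(19) = 2, d(20) = 6, d(21) = 4, d(22) = 4, d(23) = 2, d(24) = 8, d(25) = 3, d(26) = 4, d(27) = 4, d(28) = 6, d(29) = 2, d(30) = 8, d(31) = 2, d(32) = 6, d(33) = 4, d(34) = 4, d(35) = 4, d(36) = 9, d(37) = 2, d(38) = 4, d(39) = 4, d(40) = 8, d(41) = 2, d(42) = 8, d(43) = 2, d(44) = 6, d(45) = 6, d(46) = 4, d(47) = 2, d(48) = 10, d(49) = 3, d(50) = 6, d(51) = 4, d(52) = 6, d(53) = 2, d(54) = 8, d(55) = 4, d(56) = 8, d(57) = 4, d(58) = 4, d(59) = 2, d(60) = 12, d(61) = 2. Summing all 61 values: 263. (Dirichlet's divisor formula: Σ_{n ≤ x} d(n) = x ln(x) + (2γ − 1) x + O(√x). For x = 61, the asymptotic estimate is ≈ 260.18.)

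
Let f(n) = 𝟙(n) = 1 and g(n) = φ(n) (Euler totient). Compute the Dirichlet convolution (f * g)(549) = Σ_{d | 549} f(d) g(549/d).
(𝟙 * φ)(549) = 549

Divisors of 549: [1, 3, 9, 61, 183, 549]. For each d | 549:
  d = 1: 𝟙(1) · φ(549/1) = 1 · 360 = 360
  d = 3: 𝟙(3) · φ(549/3) = 1 · 120 = 120
  d = 9: 𝟙(9) · φ(549/9) = 1 · 60 = 60
  d = 61: 𝟙(61) · φ(549/61) = 1 · 6 = 6
  d = 183: 𝟙(183) · φ(549/183) = 1 · 2 = 2
  d = 549: 𝟙(549) · φ(549/549) = 1 · 1 = 1
Summing: (𝟙 * φ)(549) = 360 + 120 + 60 + 6 + 2 + 1 = 549.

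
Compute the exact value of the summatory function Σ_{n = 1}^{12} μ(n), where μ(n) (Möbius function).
Σ_{n ≤ 12} μ(n) = -2

Compute μ(n) for each 1 ≤ n ≤ 12: μ(1) = 1, μ(2) = -1, μ(3) = -1, μ(4) = 0, μ(5) = -1, μ(6) = 1, μ(7) = -1, μ(8) = 0, μ(9) = 0, μ(10) = 1, μ(11) = -1, μ(12) = 0. Summing all 12 values: -2. (Mertens function M(x) = Σ_{n ≤ x} μ(n); on average M(x) should be small (PNT ⟺ M(x) = o(x)).)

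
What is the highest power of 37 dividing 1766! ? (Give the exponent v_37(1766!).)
v_37(1766!) = 48

Legendre's formula: v_p(n!) = Σ_{k ≥ 1} ⌊n / p^k⌋. For p = 37, n = 1766, the terms are:
  ⌊1766/37^1⌋ = ⌊1766/37⌋ = 47
  ⌊1766/37^2⌋ = ⌊1766/1369⌋ = 1
(the next term ⌊1766/37^3⌋ = 0, terminating the sum). Summing: v_37(1766!) = 47 + 1 = 48.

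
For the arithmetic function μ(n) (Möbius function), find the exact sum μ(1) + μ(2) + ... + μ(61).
Σ_{n ≤ 61} μ(n) = -2

Compute μ(n) for each 1 ≤ n ≤ 61: μ(1) = 1, μ(2) = -1, μ(3) = -1, μ(4) = 0, μ(5) = -1, μ(6) = 1, μ(7) = -1, μ(8) = 0, μ(9) = 0, μ(10) = 1, μ(11) = -1, μ(12) = 0, μ(13) = -1, μ(14) = 1, μ(15) = 1, μ(16) = 0, μ(17) = -1, μ(18) = 0, μ(19) = -1, μ(20) = 0, μ(21) = 1, μ(22) = 1, μ(23) = -1, μ(24) = 0, μ(25) = 0, μ(26) = 1, μ(27) = 0, μ(28) = 0, μ(29) = -1, μ(30) = -1, μ(31) = -1, μ(32) = 0, μ(33) = 1, μ(34) = 1, μ(35) = 1, μ(36) = 0, μ(37) = -1, μ(38) = 1, μ(39) = 1, μ(40) = 0, μ(41) = -1, μ(42) = -1, μ(43) = -1, μ(44) = 0, μ(45) = 0, μ(46) = 1, μ(47) = -1, μ(48) = 0, μ(49) = 0, μ(50) = 0, μ(51) = 1, μ(52) = 0, μ(53) = -1, μ(54) = 0, μ(55) = 1, μ(56) = 0, μ(57) = 1, μ(58) = 1, μ(59) = -1, μ(60) = 0, μ(61) = -1. Summing all 61 values: -2. (Mertens function M(x) = Σ_{n ≤ x} μ(n); on average M(x) should be small (PNT ⟺ M(x) = o(x)).)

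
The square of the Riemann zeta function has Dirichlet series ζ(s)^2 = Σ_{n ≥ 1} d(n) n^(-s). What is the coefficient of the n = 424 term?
d(424) = 8

ζ(s)^2 = (Σ 1/m^s)(Σ 1/k^s). The coefficient of 1/n^s in the product is the number of ordered pairs (m, k) with mk = n, which equals d(n). For n = 424, divisors are [1, 2, 4, 8, 53, 106, 212, 424], so d(424) = 8.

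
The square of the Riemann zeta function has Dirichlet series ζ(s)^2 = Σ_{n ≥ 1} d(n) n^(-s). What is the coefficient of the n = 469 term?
d(469) = 4

ζ(s)^2 = (Σ 1/m^s)(Σ 1/k^s). The coefficient of 1/n^s in the product is the number of ordered pairs (m, k) with mk = n, which equals d(n). For n = 469, divisors are [1, 7, 67, 469], so d(469) = 4.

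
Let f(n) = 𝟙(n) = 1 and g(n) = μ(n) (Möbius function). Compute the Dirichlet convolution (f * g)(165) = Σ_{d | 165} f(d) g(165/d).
(𝟙 * μ)(165) = 0

Divisors of 165: [1, 3, 5, 11, 15, 33, 55, 165]. For each d | 165:
  d = 1: 𝟙(1) · μ(165/1) = 1 · -1 = -1
  d = 3: 𝟙(3) · μ(165/3) = 1 · 1 = 1
  d = 5: 𝟙(5) · μ(165/5) = 1 · 1 = 1
  d = 11: 𝟙(11) · μ(165/11) = 1 · 1 = 1
  d = 15: 𝟙(15) · μ(165/15) = 1 · -1 = -1
  d = 33: 𝟙(33) · μ(165/33) = 1 · -1 = -1
  d = 55: 𝟙(55) · μ(165/55) = 1 · -1 = -1
  d = 165: 𝟙(165) · μ(165/165) = 1 · 1 = 1
Summing: (𝟙 * μ)(165) = -1 + 1 + 1 + 1 + -1 + -1 + -1 + 1 = 0.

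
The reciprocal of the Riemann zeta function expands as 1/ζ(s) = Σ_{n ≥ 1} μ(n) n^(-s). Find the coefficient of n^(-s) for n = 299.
μ(299) = 1

Factor n = 299 = 13 · 23. μ(n) = 0 if any exponent ≥ 2 (not squarefree); otherwise μ(n) = (−1)^{ω(n)} where ω(n) is the number of distinct prime factors. Applying: μ(299) = 1.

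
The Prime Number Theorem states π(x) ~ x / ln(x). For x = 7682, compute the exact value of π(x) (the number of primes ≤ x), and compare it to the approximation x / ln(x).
π(7682) = 974;  x/ln(x) ≈ 858.65;  relative error ≈ 11.84%.

Directly count primes up to 7682: π(7682) = 974. The PNT approximation gives 7682/ln(7682) ≈ 7682/8.94664 ≈ 858.65. Relative error (π(x) − x/ln(x)) / π(x) ≈ 11.84%; the approximation is known to undercount slightly (Li(x) is a better estimate).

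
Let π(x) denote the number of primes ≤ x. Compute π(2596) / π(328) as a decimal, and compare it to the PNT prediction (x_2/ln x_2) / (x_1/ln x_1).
π(2596)/π(328) = 378/66 ≈ 5.7273;  PNT prediction ≈ 5.8320.

π(328) = 66 and π(2596) = 378, so π(2596)/π(328) ≈ 5.7273. The PNT-predicted ratio is (2596/ln(2596)) / (328/ln(328)) ≈ 5.8320. The two agree to within a few percent, as expected.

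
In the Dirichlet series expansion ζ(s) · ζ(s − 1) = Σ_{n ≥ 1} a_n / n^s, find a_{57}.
σ(57) = 80

In the product (Σ m^0/m^s)(Σ k / k^s) = Σ (Σ_{d | n} d) / n^s, the coefficient of 1/n^s is σ(n) = Σ_{d | n} d. For n = 57, divisors are [1, 3, 19, 57]; summing: σ(57) = 80.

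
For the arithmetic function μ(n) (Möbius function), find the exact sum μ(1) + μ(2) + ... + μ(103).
Σ_{n ≤ 103} μ(n) = -2

Compute μ(n) for each 1 ≤ n ≤ 103: μ(1) = 1, μ(2) = -1, μ(3) = -1, μ(4) = 0, μ(5) = -1, μ(6) = 1, μ(7) = -1, μ(8) = 0, μ(9) = 0, μ(10) = 1, μ(11) = -1, μ(12) = 0, μ(13) = -1, μ(14) = 1, μ(15) = 1, μ(16) = 0, μ(17) = -1, μ(18) = 0, μ(19) = -1, μ(20) = 0, μ(21) = 1, μ(22) = 1, μ(23) = -1, μ(24) = 0, μ(25) = 0, μ(26) = 1, μ(27) = 0, μ(28) = 0, μ(29) = -1, μ(30) = -1, μ(31) = -1, μ(32) = 0, μ(33) = 1, μ(34) = 1, μ(35) = 1, μ(36) = 0, μ(37) = -1, μ(38) = 1, μ(39) = 1, μ(40) = 0, μ(41) = -1, μ(42) = -1, μ(43) = -1, μ(44) = 0, μ(45) = 0, μ(46) = 1, μ(47) = -1, μ(48) = 0, μ(49) = 0, μ(50) = 0, μ(51) = 1, μ(52) = 0, μ(53) = -1, μ(54) = 0, μ(55) = 1, μ(56) = 0, μ(57) = 1, μ(58) = 1, μ(59) = -1, μ(60) = 0, μ(61) = -1, μ(62) = 1, μ(63) = 0, μ(64) = 0, μ(65) = 1, μ(66) = -1, μ(67) = -1, μ(68) = 0, μ(69) = 1, μ(70) = -1, μ(71) = -1, μ(72) = 0, μ(73) = -1, μ(74) = 1, μ(75) = 0, μ(76) = 0, μ(77) = 1, μ(78) = -1, μ(79) = -1, μ(80) = 0, μ(81) = 0, μ(82) = 1, μ(83) = -1, μ(84) = 0, μ(85) = 1, μ(86) = 1, μ(87) = 1, μ(88) = 0, μ(89) = -1, μ(90) = 0, μ(91) = 1, μ(92) = 0, μ(93) = 1, μ(94) = 1, μ(95) = 1, μ(96) = 0, μ(97) = -1, μ(98) = 0, μ(99) = 0, μ(100) = 0, μ(101) = -1, μ(102) = -1, μ(103) = -1. Summing all 103 values: -2. (Mertens function M(x) = Σ_{n ≤ x} μ(n); on average M(x) should be small (PNT ⟺ M(x) = o(x)).)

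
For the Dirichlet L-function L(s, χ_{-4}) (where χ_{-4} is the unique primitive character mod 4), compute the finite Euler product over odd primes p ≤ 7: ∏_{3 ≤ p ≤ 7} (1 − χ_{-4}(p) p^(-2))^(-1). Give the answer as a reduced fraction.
∏ = 147/160

The odd primes p ≤ 7 are [3, 5, 7]. For each, χ(p) = 1 if p ≡ 1 mod 4, χ(p) = −1 if p ≡ 3 mod 4. Taking (1 − χ(p)/p^2)^(-1) = p^2/(p^2 − χ(p)): (1 − (-1)/3^2)^(-1) · (1 − (1)/5^2)^(-1) · (1 − (-1)/7^2)^(-1) = 147/160.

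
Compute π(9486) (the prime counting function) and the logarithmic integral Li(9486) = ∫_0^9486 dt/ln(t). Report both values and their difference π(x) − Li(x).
π(9486) = 1175;  Li(9486) ≈ 1190.17;  π(x) − Li(x) ≈ -15.17.

Direct count of primes ≤ 9486 gives π(9486) = 1175. Numerical evaluation of the logarithmic integral gives Li(9486) ≈ 1190.17. The difference π(x) − Li(x) ≈ -15.17 is typically negative for small/moderate x (Li(x) overestimates), though Littlewood's theorem shows this sign changes infinitely often.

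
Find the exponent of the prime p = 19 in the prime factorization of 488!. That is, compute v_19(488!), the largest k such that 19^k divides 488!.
v_19(488!) = 26

Legendre's formula: v_p(n!) = Σ_{k ≥ 1} ⌊n / p^k⌋. For p = 19, n = 488, the terms are:
  ⌊488/19^1⌋ = ⌊488/19⌋ = 25
  ⌊488/19^2⌋ = ⌊488/361⌋ = 1
(the next term ⌊488/19^3⌋ = 0, terminating the sum). Summing: v_19(488!) = 25 + 1 = 26.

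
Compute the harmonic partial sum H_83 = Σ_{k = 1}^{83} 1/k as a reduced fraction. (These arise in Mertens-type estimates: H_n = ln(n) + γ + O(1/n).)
H_83 = 3672441655127796364812512959533039359/734184632222154704090370027645633600

Direct summation: H_83 = 1 + 1/2 + ... + 1/83. The least common denominator is lcm(1, ..., 83) = 8076030954443701744994070304101969600; over this denominator the numerator is 8076030954443701744994070304101969600 + 4038015477221850872497035152050984800 + 2692010318147900581664690101367323200 + 2019007738610925436248517576025492400 + 1615206190888740348998814060820393920 + 1346005159073950290832345050683661600 + 1153718707777671677856295757728852800 + 1009503869305462718124258788012746200 + 897336772715966860554896700455774400 + 807603095444370174499407030410196960 + 734184632222154704090370027645633600 + 673002579536975145416172525341830800 + 621233150341823211153390023392459200 + 576859353888835838928147878864426400 + 538402063629580116332938020273464640 + 504751934652731359062129394006373100 + 475060644379041279117298253182468800 + 448668386357983430277448350227887200 + 425054260760194828683898437057998400 + 403801547722185087249703515205098480 + 384572902592557225952098585909617600 + 367092316111077352045185013822816800 + 351131780627987032391046534960955200 + 336501289768487572708086262670915400 + 323041238177748069799762812164078784 + 310616575170911605576695011696229600 + 299112257571988953518298900151924800 + 288429676944417919464073939432213200 + 278483826015300060172209320831102400 + 269201031814790058166469010136732320 + 260517127562700056290131300132321600 + 252375967326365679531064697003186550 + 244728210740718234696790009215211200 + 237530322189520639558649126591234400 + 230743741555534335571259151545770560 + 224334193178991715138724175113943600 + 218271106876856803918758656867620800 + 212527130380097414341949218528999200 + 207077716780607737051130007797486400 + 201900773861092543624851757602549240 + 196976364742529310853513909856145600 + 192286451296278612976049292954808800 + 187814673359155854534745821025627200 + 183546158055538676022592506911408400 + 179467354543193372110979340091154880 + 175565890313993516195523267480477600 + 171830445839227696702001495831956800 + 168250644884243786354043131335457700 + 164816958253953096836613679675550400 + 161520619088874034899881406082039392 + 158353548126347093039099417727489600 + 155308287585455802788347505848114800 + 152377942536673617830076798190603200 + 149556128785994476759149450075962400 + 146836926444430940818074005529126720 + 144214838472208959732036969716106600 + 141684753586731609561299479019332800 + 139241913007650030086104660415551200 + 136881880583791554999899496679694400 + 134600515907395029083234505068366160 + 132393950072847569590066726296753600 + 130258563781350028145065650066160800 + 128190967530852408650699528636539200 + 126187983663182839765532348501593275 + 124246630068364642230678004678491840 + 122364105370359117348395004607605600 + 120537775439458234999911497076148800 + 118765161094760319779324563295617200 + 117043926875995677463682178320318400 + 115371870777767167785629575772885280 + 113746914851319742887240426818337600 + 112167096589495857569362087556971800 + 110630561019776736232795483617835200 + 109135553438428401959379328433810400 + 107680412725916023266587604054692928 + 106263565190048707170974609264499600 + 104883518888879243441481432520804800 + 103538858390303868525565003898743200 + 102228239929667110696127472203822400 + 100950386930546271812425878801274620 + 99704085857329651172766300050641600 + 98488182371264655426756954928072800 + 97301577764381948734868316916891200 = 40396858206405760012937642554863432949, so H_83 = 40396858206405760012937642554863432949/8076030954443701744994070304101969600; reducing by gcd(40396858206405760012937642554863432949, 8076030954443701744994070304101969600) = 11 gives 3672441655127796364812512959533039359/734184632222154704090370027645633600 ≈ 5.00207. (The PNT-adjacent estimate ln(83) + γ ≈ 4.99606 matches within O(1/n).)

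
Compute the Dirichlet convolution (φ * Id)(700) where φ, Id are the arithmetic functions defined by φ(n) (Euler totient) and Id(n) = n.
(φ * Id)(700) = 6760

Divisors of 700: [1, 2, 4, 5, 7, 10, 14, 20, 25, 28, 35, 50, 70, 100, 140, 175, 350, 700]. For each d | 700:
  d = 1: φ(1) · Id(700/1) = 1 · 700 = 700
  d = 2: φ(2) · Id(700/2) = 1 · 350 = 350
  d = 4: φ(4) · Id(700/4) = 2 · 175 = 350
  d = 5: φ(5) · Id(700/5) = 4 · 140 = 560
  d = 7: φ(7) · Id(700/7) = 6 · 100 = 600
  d = 10: φ(10) · Id(700/10) = 4 · 70 = 280
  d = 14: φ(14) · Id(700/14) = 6 · 50 = 300
  d = 20: φ(20) · Id(700/20) = 8 · 35 = 280
  d = 25: φ(25) · Id(700/25) = 20 · 28 = 560
  d = 28: φ(28) · Id(700/28) = 12 · 25 = 300
  d = 35: φ(35) · Id(700/35) = 24 · 20 = 480
  d = 50: φ(50) · Id(700/50) = 20 · 14 = 280
  d = 70: φ(70) · Id(700/70) = 24 · 10 = 240
  d = 100: φ(100) · Id(700/100) = 40 · 7 = 280
  d = 140: φ(140) · Id(700/140) = 48 · 5 = 240
  d = 175: φ(175) · Id(700/175) = 120 · 4 = 480
  d = 350: φ(350) · Id(700/350) = 120 · 2 = 240
  d = 700: φ(700) · Id(700/700) = 240 · 1 = 240
Summing: (φ * Id)(700) = 700 + 350 + 350 + 560 + 600 + 280 + 300 + 280 + 560 + 300 + 480 + 280 + 240 + 280 + 240 + 480 + 240 + 240 = 6760.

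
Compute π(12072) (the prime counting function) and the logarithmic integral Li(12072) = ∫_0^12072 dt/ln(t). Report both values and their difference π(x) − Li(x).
π(12072) = 1445;  Li(12072) ≈ 1468.76;  π(x) − Li(x) ≈ -23.76.

Direct count of primes ≤ 12072 gives π(12072) = 1445. Numerical evaluation of the logarithmic integral gives Li(12072) ≈ 1468.76. The difference π(x) − Li(x) ≈ -23.76 is typically negative for small/moderate x (Li(x) overestimates), though Littlewood's theorem shows this sign changes infinitely often.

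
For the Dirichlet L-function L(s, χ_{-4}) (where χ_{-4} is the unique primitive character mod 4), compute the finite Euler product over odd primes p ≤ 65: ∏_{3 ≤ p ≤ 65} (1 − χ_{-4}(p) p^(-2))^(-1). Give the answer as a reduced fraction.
∏ = 41649646786025278187758845901/45453901250007819878400000000

The odd primes p ≤ 65 are [3, 5, 7, 11, 13, 17, 19, 23, 29, 31, 37, 41, 43, 47, 53, 59, 61]. For each, χ(p) = 1 if p ≡ 1 mod 4, χ(p) = −1 if p ≡ 3 mod 4. Taking (1 − χ(p)/p^2)^(-1) = p^2/(p^2 − χ(p)): (1 − (-1)/3^2)^(-1) · (1 − (1)/5^2)^(-1) · (1 − (-1)/7^2)^(-1) · (1 − (-1)/11^2)^(-1) · (1 − (1)/13^2)^(-1) · (1 − (1)/17^2)^(-1) · (1 − (-1)/19^2)^(-1) · (1 − (-1)/23^2)^(-1) · (1 − (1)/29^2)^(-1) · (1 − (-1)/31^2)^(-1) · (1 − (1)/37^2)^(-1) · (1 − (1)/41^2)^(-1) · (1 − (-1)/43^2)^(-1) · (1 − (-1)/47^2)^(-1) · (1 − (1)/53^2)^(-1) · (1 − (-1)/59^2)^(-1) · (1 − (1)/61^2)^(-1) = 41649646786025278187758845901/45453901250007819878400000000.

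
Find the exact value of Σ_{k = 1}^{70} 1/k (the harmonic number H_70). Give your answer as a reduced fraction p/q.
H_70 = 42535343474848157886823113473/8801320137209899102584580800

Direct summation: H_70 = 1 + 1/2 + ... + 1/70. The least common denominator is lcm(1, ..., 70) = 79211881234889091923261227200; over this denominator the numerator is 79211881234889091923261227200 + 39605940617444545961630613600 + 26403960411629697307753742400 + 19802970308722272980815306800 + 15842376246977818384652245440 + 13201980205814848653876871200 + 11315983033555584560465889600 + 9901485154361136490407653400 + 8801320137209899102584580800 + 7921188123488909192326122720 + 7201080112262644720296475200 + 6600990102907424326938435600 + 6093221633453007071020094400 + 5657991516777792280232944800 + 5280792082325939461550748480 + 4950742577180568245203826700 + 4659522425581711289603601600 + 4400660068604949551292290400 + 4169046380783636417013748800 + 3960594061744454596163061360 + 3771994344518528186821963200 + 3600540056131322360148237600 + 3443994836299525735793966400 + 3300495051453712163469217800 + 3168475249395563676930449088 + 3046610816726503535510047200 + 2933773379069966367528193600 + 2828995758388896140116472400 + 2731444180513416962871076800 + 2640396041162969730775374240 + 2555221975319002965266491200 + 2475371288590284122601913350 + 2400360037420881573432158400 + 2329761212790855644801800800 + 2263196606711116912093177920 + 2200330034302474775646145200 + 2140861654997002484412465600 + 2084523190391818208506874400 + 2031073877817669023673364800 + 1980297030872227298081530680 + 1931997103289977851786859200 + 1885997172259264093410981600 + 1842136772904397486587470400 + 1800270028065661180074118800 + 1760264027441979820516916160 + 1721997418149762867896983200 + 1685359175210406211133217600 + 1650247525726856081734608900 + 1616569004793654937209412800 + 1584237624697781838465224544 + 1553174141860570429867867200 + 1523305408363251767755023600 + 1494563796884699847608702400 + 1466886689534983183764096800 + 1440216022452528944059295040 + 1414497879194448070058236200 + 1389682126927878805671249600 + 1365722090256708481435538400 + 1342574258218459185140020800 + 1320198020581484865387687120 + 1298555430080149047922315200 + 1277610987659501482633245600 + 1257331448172842728940654400 + 1237685644295142061300956675 + 1218644326690601414204018880 + 1200180018710440786716079200 + 1182266884102822267511361600 + 1164880606395427822400900400 + 1147998278766508578597988800 + 1131598303355558456046588960 = 382818091273633420981408021257, so H_70 = 382818091273633420981408021257/79211881234889091923261227200; reducing by gcd(382818091273633420981408021257, 79211881234889091923261227200) = 9 gives 42535343474848157886823113473/8801320137209899102584580800 ≈ 4.83284. (The PNT-adjacent estimate ln(70) + γ ≈ 4.82571 matches within O(1/n).)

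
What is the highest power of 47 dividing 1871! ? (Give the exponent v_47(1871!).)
v_47(1871!) = 39

Legendre's formula: v_p(n!) = Σ_{k ≥ 1} ⌊n / p^k⌋. For p = 47, n = 1871, the terms are:
  ⌊1871/47^1⌋ = ⌊1871/47⌋ = 39
(the next term ⌊1871/47^2⌋ = 0, terminating the sum). Summing: v_47(1871!) = 39 = 39.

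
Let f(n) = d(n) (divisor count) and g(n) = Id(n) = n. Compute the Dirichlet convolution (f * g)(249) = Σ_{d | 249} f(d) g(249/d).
(d * Id)(249) = 425

Divisors of 249: [1, 3, 83, 249]. For each d | 249:
  d = 1: d(1) · Id(249/1) = 1 · 249 = 249
  d = 3: d(3) · Id(249/3) = 2 · 83 = 166
  d = 83: d(83) · Id(249/83) = 2 · 3 = 6
  d = 249: d(249) · Id(249/249) = 4 · 1 = 4
Summing: (d * Id)(249) = 249 + 166 + 6 + 4 = 425.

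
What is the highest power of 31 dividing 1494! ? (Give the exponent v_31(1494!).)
v_31(1494!) = 49

Legendre's formula: v_p(n!) = Σ_{k ≥ 1} ⌊n / p^k⌋. For p = 31, n = 1494, the terms are:
  ⌊1494/31^1⌋ = ⌊1494/31⌋ = 48
  ⌊1494/31^2⌋ = ⌊1494/961⌋ = 1
(the next term ⌊1494/31^3⌋ = 0, terminating the sum). Summing: v_31(1494!) = 48 + 1 = 49.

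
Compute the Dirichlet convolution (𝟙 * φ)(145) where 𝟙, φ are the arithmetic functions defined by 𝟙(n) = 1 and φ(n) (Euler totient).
(𝟙 * φ)(145) = 145

Divisors of 145: [1, 5, 29, 145]. For each d | 145:
  d = 1: 𝟙(1) · φ(145/1) = 1 · 112 = 112
  d = 5: 𝟙(5) · φ(145/5) = 1 · 28 = 28
  d = 29: 𝟙(29) · φ(145/29) = 1 · 4 = 4
  d = 145: 𝟙(145) · φ(145/145) = 1 · 1 = 1
Summing: (𝟙 * φ)(145) = 112 + 28 + 4 + 1 = 145.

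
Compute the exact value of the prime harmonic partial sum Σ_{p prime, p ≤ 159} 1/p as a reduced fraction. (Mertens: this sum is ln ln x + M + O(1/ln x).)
Σ 1/p = 67195167335560670940823020383181530154843058347995389615845419/35375166993717494840635767087951744212057570647889977422429870

π(159) = 37, so the primes ≤ 159 are [2, 3, 5, 7, 11, 13, 17, 19, 23, 29, 31, 37, 41, 43, 47, 53, 59, 61, 67, 71, 73, 79, 83, 89, 97, 101, 103, 107, 109, 113, 127, 131, 137, 139, 149, 151, 157]. Summing 1/p over these primes: 67195167335560670940823020383181530154843058347995389615845419/35375166993717494840635767087951744212057570647889977422429870 ≈ 1.8995. Mertens estimate ln ln(159) + 0.2615 ≈ 1.8846.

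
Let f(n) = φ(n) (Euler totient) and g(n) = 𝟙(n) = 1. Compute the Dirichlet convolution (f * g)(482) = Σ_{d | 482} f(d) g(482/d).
(φ * 𝟙)(482) = 482

Divisors of 482: [1, 2, 241, 482]. For each d | 482:
  d = 1: φ(1) · 𝟙(482/1) = 1 · 1 = 1
  d = 2: φ(2) · 𝟙(482/2) = 1 · 1 = 1
  d = 241: φ(241) · 𝟙(482/241) = 240 · 1 = 240
  d = 482: φ(482) · 𝟙(482/482) = 240 · 1 = 240
Summing: (φ * 𝟙)(482) = 1 + 1 + 240 + 240 = 482.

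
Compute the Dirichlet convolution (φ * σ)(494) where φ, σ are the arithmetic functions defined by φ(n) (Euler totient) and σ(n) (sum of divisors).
(φ * σ)(494) = 3952

Divisors of 494: [1, 2, 13, 19, 26, 38, 247, 494]. For each d | 494:
  d = 1: φ(1) · σ(494/1) = 1 · 840 = 840
  d = 2: φ(2) · σ(494/2) = 1 · 280 = 280
  d = 13: φ(13) · σ(494/13) = 12 · 60 = 720
  d = 19: φ(19) · σ(494/19) = 18 · 42 = 756
  d = 26: φ(26) · σ(494/26) = 12 · 20 = 240
  d = 38: φ(38) · σ(494/38) = 18 · 14 = 252
  d = 247: φ(247) · σ(494/247) = 216 · 3 = 648
  d = 494: φ(494) · σ(494/494) = 216 · 1 = 216
Summing: (φ * σ)(494) = 840 + 280 + 720 + 756 + 240 + 252 + 648 + 216 = 3952.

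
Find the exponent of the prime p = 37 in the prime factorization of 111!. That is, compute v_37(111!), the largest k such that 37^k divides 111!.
v_37(111!) = 3

Legendre's formula: v_p(n!) = Σ_{k ≥ 1} ⌊n / p^k⌋. For p = 37, n = 111, the terms are:
  ⌊111/37^1⌋ = ⌊111/37⌋ = 3
(the next term ⌊111/37^2⌋ = 0, terminating the sum). Summing: v_37(111!) = 3 = 3.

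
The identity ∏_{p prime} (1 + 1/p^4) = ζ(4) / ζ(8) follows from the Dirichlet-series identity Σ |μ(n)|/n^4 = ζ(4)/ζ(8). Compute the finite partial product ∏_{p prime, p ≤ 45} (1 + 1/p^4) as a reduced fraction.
∏ = 9797980044774469102330603903164632306176249714317508104704/9089648120265456627180951239843248289566061362769110535625

The primes p ≤ 45 are [2, 3, 5, 7, 11, 13, 17, 19, 23, 29, 31, 37, 41, 43]. For each, (1 + 1/p^4) = (p^4 + 1)/p^4. Multiplying these fractions over p ∈ [2, 3, 5, 7, 11, 13, 17, 19, 23, 29, 31, 37, 41, 43] gives 9797980044774469102330603903164632306176249714317508104704/9089648120265456627180951239843248289566061362769110535625. (In the limit P → ∞ this tends to ζ(4)/ζ(8).)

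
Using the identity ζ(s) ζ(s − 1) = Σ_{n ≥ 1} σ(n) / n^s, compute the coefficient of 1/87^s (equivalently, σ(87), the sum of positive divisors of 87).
σ(87) = 120

In the product (Σ m^0/m^s)(Σ k / k^s) = Σ (Σ_{d | n} d) / n^s, the coefficient of 1/n^s is σ(n) = Σ_{d | n} d. For n = 87, divisors are [1, 3, 29, 87]; summing: σ(87) = 120.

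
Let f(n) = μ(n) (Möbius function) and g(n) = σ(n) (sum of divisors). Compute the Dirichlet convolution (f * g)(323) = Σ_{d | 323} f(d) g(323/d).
(μ * σ)(323) = 323

Divisors of 323: [1, 17, 19, 323]. For each d | 323:
  d = 1: μ(1) · σ(323/1) = 1 · 360 = 360
  d = 17: μ(17) · σ(323/17) = -1 · 20 = -20
  d = 19: μ(19) · σ(323/19) = -1 · 18 = -18
  d = 323: μ(323) · σ(323/323) = 1 · 1 = 1
Summing: (μ * σ)(323) = 360 + -20 + -18 + 1 = 323.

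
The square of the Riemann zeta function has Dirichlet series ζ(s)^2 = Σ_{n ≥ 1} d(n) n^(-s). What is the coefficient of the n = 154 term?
d(154) = 8

ζ(s)^2 = (Σ 1/m^s)(Σ 1/k^s). The coefficient of 1/n^s in the product is the number of ordered pairs (m, k) with mk = n, which equals d(n). For n = 154, divisors are [1, 2, 7, 11, 14, 22, 77, 154], so d(154) = 8.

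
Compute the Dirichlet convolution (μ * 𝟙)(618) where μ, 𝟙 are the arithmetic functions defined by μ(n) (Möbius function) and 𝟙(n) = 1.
(μ * 𝟙)(618) = 0

Divisors of 618: [1, 2, 3, 6, 103, 206, 309, 618]. For each d | 618:
  d = 1: μ(1) · 𝟙(618/1) = 1 · 1 = 1
  d = 2: μ(2) · 𝟙(618/2) = -1 · 1 = -1
  d = 3: μ(3) · 𝟙(618/3) = -1 · 1 = -1
  d = 6: μ(6) · 𝟙(618/6) = 1 · 1 = 1
  d = 103: μ(103) · 𝟙(618/103) = -1 · 1 = -1
  d = 206: μ(206) · 𝟙(618/206) = 1 · 1 = 1
  d = 309: μ(309) · 𝟙(618/309) = 1 · 1 = 1
  d = 618: μ(618) · 𝟙(618/618) = -1 · 1 = -1
Summing: (μ * 𝟙)(618) = 1 + -1 + -1 + 1 + -1 + 1 + 1 + -1 = 0.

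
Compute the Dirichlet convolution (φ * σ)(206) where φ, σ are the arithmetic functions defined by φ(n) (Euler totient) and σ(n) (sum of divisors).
(φ * σ)(206) = 824

Divisors of 206: [1, 2, 103, 206]. For each d | 206:
  d = 1: φ(1) · σ(206/1) = 1 · 312 = 312
  d = 2: φ(2) · σ(206/2) = 1 · 104 = 104
  d = 103: φ(103) · σ(206/103) = 102 · 3 = 306
  d = 206: φ(206) · σ(206/206) = 102 · 1 = 102
Summing: (φ * σ)(206) = 312 + 104 + 306 + 102 = 824.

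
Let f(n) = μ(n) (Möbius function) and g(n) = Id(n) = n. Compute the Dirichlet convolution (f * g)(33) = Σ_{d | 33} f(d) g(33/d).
(μ * Id)(33) = 20

Divisors of 33: [1, 3, 11, 33]. For each d | 33:
  d = 1: μ(1) · Id(33/1) = 1 · 33 = 33
  d = 3: μ(3) · Id(33/3) = -1 · 11 = -11
  d = 11: μ(11) · Id(33/11) = -1 · 3 = -3
  d = 33: μ(33) · Id(33/33) = 1 · 1 = 1
Summing: (μ * Id)(33) = 33 + -11 + -3 + 1 = 20.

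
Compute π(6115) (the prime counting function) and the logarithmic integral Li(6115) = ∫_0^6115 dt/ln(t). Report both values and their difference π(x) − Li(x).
π(6115) = 797;  Li(6115) ≈ 813.62;  π(x) − Li(x) ≈ -16.62.

Direct count of primes ≤ 6115 gives π(6115) = 797. Numerical evaluation of the logarithmic integral gives Li(6115) ≈ 813.62. The difference π(x) − Li(x) ≈ -16.62 is typically negative for small/moderate x (Li(x) overestimates), though Littlewood's theorem shows this sign changes infinitely often.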